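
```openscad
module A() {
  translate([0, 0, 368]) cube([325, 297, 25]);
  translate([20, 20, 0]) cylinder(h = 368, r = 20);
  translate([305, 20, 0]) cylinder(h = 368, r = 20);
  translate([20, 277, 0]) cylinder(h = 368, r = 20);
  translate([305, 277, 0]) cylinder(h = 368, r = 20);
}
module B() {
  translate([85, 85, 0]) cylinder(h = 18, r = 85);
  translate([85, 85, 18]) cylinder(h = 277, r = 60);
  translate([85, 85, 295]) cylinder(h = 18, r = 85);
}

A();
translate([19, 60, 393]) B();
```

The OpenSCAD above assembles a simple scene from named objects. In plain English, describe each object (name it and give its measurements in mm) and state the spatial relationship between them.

A is a four-legged stool. The seat is 325×297 mm, 25 mm thick, top at z = 393 mm. It stands on four round legs, each 40 mm in diameter, from z = 0 to the seat underside, each leg's axis is inset half a diameter from the nearest pair of seat edges (so the leg's bounding box is flush with the corner).

B is a spool: two coaxial disc flanges of radius 85 mm and thickness 18 mm, joined by a core cylinder of radius 60 mm and height 277 mm. The lower flange rests on z = 0 and the three cylinders share a vertical axis.

The spool is on top of the stool.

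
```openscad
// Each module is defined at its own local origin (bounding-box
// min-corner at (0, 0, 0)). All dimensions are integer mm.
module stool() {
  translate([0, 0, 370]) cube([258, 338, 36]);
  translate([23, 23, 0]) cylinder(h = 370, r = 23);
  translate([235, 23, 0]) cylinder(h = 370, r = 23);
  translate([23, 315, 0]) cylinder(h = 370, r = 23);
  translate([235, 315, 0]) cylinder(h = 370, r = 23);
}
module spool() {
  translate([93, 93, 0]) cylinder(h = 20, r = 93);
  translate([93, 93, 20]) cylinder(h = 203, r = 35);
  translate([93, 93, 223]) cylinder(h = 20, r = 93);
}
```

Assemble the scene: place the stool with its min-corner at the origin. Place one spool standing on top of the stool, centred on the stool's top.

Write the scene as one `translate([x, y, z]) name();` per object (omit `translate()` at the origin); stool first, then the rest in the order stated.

stool();
translate([36, 76, 406]) spool();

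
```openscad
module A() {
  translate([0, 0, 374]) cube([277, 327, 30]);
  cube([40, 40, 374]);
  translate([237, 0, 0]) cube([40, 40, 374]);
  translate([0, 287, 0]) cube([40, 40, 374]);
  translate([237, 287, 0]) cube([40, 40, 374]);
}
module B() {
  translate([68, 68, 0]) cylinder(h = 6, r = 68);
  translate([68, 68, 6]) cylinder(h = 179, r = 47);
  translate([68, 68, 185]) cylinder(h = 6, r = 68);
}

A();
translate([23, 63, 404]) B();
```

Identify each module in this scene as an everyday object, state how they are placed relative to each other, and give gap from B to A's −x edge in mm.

A is a stool. B is a spool. The spool is on top of the stool. The gap from the spool to the stool's −x edge is 23 mm.

The spool's min-x is at 23; the stool's min-x is 0; gap = 23 mm.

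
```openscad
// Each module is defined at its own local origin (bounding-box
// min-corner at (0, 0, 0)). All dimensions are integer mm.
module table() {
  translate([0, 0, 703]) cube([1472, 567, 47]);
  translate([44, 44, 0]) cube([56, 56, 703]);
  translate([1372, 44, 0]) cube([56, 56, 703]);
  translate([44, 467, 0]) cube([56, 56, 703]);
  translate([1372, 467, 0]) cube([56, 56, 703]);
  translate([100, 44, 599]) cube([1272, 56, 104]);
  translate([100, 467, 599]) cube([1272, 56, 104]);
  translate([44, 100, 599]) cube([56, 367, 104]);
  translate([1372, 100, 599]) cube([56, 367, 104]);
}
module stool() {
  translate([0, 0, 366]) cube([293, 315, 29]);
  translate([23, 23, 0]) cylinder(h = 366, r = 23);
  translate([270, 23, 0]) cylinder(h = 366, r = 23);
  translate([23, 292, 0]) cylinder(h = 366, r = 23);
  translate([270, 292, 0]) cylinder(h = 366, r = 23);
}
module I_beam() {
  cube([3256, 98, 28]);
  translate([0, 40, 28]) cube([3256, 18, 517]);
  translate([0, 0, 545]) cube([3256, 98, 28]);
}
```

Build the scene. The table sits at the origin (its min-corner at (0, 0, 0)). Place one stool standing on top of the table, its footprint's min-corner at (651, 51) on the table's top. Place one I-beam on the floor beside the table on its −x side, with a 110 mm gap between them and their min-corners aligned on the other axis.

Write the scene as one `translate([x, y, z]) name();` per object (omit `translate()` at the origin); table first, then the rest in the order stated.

table();
translate([651, 51, 750]) stool();
translate([-3366, 0, 0]) I_beam();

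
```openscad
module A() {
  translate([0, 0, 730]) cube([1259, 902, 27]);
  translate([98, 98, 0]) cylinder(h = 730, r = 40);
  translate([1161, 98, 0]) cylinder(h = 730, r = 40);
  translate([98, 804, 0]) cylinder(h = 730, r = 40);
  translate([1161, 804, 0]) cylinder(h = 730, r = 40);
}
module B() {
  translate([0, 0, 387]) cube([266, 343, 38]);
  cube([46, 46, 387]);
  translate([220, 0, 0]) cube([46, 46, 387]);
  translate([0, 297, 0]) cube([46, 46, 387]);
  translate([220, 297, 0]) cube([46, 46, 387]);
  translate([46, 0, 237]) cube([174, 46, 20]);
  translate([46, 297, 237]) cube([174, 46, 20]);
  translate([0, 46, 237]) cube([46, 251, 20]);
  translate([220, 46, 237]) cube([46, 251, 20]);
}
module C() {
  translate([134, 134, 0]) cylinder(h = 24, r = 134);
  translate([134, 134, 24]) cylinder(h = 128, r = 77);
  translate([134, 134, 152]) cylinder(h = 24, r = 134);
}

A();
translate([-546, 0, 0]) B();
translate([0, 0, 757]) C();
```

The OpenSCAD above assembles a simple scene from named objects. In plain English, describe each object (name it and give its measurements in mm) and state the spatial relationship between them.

A is a rectangular dining table. The top is 1259×902×27 mm with its upper surface at z = 757 mm. It stands on four round legs of 80 mm diameter, each leg's bounding box inset 58 mm from the nearest pair of top edges, running from the floor to the underside of the top.

B is a simple wooden stool: a rectangular seat 266 mm (x) by 343 mm (y), 38 mm thick, top face at z = 425 mm, on four square legs, each 46×46 mm in cross-section. The legs rest on z = 0, each flush with a corner of the seat. Four stretchers, 46 mm wide and 20 mm tall, connect adjacent legs with their undersides at z = 237 mm, each running between the inner faces of the legs it joins and aligned with the legs' outer faces on the other axis.

C is a spool: two coaxial disc flanges of radius 134 mm and thickness 24 mm, joined by a core cylinder of radius 77 mm and height 128 mm. The lower flange rests on z = 0 and the three cylinders share a vertical axis.

The stool is on the floor beside the table on its −x side. The spool is on top of the table.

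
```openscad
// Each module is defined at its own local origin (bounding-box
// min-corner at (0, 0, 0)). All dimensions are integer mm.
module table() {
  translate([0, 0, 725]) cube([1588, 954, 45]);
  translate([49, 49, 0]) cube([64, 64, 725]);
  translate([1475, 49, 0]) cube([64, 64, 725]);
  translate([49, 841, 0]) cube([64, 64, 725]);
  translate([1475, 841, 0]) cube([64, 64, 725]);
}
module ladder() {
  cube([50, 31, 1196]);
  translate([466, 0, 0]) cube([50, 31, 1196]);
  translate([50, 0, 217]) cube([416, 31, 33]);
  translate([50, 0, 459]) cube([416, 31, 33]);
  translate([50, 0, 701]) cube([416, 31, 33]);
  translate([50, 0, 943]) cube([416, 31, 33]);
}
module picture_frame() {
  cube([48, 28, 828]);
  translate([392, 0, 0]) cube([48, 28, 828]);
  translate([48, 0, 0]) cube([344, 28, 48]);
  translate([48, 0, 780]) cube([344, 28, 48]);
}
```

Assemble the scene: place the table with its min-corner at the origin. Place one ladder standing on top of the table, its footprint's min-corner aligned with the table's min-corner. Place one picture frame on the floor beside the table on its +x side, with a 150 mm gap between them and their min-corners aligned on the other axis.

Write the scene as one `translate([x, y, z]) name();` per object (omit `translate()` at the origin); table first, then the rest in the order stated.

table();
translate([0, 0, 770]) ladder();
translate([1738, 0, 0]) picture_frame();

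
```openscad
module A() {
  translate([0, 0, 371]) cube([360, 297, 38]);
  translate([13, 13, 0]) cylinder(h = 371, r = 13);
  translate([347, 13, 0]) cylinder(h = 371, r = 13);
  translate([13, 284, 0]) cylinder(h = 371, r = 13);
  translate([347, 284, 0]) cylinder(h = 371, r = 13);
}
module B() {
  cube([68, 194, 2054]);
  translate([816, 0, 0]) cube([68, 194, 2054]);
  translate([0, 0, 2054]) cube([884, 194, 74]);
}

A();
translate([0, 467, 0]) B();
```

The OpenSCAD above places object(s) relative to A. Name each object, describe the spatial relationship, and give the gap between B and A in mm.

The door frame's nearest face is 170 mm from the stool's +y face.

A is a stool. B is a door frame. The door frame is on the floor beside the stool on its +y side. The gap between the door frame and the stool is 170 mm.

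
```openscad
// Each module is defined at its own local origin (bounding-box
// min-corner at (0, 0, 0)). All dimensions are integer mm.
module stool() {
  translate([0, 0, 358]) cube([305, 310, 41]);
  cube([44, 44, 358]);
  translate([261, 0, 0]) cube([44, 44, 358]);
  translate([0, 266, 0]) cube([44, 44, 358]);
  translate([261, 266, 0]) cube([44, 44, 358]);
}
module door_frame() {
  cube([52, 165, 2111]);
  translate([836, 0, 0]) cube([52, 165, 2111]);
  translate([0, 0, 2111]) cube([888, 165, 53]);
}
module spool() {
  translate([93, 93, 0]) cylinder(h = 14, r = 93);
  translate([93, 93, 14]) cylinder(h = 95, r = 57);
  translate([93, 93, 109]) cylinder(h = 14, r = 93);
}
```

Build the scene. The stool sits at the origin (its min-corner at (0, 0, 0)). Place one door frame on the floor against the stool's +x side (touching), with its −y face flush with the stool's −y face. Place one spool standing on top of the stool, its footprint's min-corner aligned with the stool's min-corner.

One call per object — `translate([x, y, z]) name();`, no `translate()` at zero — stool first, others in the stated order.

stool();
translate([305, 0, 0]) door_frame();
translate([0, 0, 399]) spool();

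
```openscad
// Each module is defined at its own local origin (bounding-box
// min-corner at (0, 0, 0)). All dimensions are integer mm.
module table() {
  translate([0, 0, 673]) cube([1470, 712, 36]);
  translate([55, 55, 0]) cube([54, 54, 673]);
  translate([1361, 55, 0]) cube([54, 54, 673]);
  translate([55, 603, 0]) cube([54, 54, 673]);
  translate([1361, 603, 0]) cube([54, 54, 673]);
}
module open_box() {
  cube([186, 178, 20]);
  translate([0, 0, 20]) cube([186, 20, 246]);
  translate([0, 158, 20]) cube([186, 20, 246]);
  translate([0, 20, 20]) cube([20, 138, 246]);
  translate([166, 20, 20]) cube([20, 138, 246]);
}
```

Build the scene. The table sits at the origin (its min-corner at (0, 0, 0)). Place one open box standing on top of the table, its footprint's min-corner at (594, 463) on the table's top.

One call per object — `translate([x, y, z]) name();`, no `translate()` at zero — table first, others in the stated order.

table();
translate([594, 463, 709]) open_box();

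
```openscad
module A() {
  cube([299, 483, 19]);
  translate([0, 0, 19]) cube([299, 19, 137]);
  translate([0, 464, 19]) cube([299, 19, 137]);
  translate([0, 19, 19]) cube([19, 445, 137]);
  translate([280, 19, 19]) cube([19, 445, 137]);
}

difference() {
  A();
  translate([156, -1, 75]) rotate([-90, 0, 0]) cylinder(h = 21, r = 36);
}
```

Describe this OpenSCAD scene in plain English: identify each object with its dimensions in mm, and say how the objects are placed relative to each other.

A is an open storage box with external size 299×483×156 mm and wall thickness 19 mm (the base is also 19 mm thick). The base covers the whole footprint; the four walls stand on the base, with the y-facing walls full-width and the x-facing walls fitting between their inner faces.

The open box has a circular hole of radius 36 mm through its front wall, centred at (x = 156, z = 75).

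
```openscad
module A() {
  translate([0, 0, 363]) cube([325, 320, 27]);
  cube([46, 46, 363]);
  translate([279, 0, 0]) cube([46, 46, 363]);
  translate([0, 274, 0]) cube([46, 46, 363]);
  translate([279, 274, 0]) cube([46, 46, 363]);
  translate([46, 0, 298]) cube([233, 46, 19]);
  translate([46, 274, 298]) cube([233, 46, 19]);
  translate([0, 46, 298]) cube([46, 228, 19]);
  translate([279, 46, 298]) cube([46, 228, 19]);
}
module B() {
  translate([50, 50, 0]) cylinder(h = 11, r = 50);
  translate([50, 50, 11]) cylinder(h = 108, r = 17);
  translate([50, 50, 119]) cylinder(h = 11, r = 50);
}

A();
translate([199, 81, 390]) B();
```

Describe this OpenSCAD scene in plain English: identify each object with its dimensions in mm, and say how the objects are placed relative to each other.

A is a simple wooden stool: a rectangular seat 325 mm (x) by 320 mm (y), 27 mm thick, top face at z = 390 mm, on four square legs, each 46×46 mm in cross-section. The legs rest on z = 0, each flush with a corner of the seat. Four stretchers, 46 mm wide and 19 mm tall, connect adjacent legs with their undersides at z = 298 mm, each running between the inner faces of the legs it joins and aligned with the legs' outer faces on the other axis.

B is a spool: two coaxial disc flanges of radius 50 mm and thickness 11 mm, joined by a core cylinder of radius 17 mm and height 108 mm. The lower flange rests on z = 0 and the three cylinders share a vertical axis.

The spool is on top of the stool.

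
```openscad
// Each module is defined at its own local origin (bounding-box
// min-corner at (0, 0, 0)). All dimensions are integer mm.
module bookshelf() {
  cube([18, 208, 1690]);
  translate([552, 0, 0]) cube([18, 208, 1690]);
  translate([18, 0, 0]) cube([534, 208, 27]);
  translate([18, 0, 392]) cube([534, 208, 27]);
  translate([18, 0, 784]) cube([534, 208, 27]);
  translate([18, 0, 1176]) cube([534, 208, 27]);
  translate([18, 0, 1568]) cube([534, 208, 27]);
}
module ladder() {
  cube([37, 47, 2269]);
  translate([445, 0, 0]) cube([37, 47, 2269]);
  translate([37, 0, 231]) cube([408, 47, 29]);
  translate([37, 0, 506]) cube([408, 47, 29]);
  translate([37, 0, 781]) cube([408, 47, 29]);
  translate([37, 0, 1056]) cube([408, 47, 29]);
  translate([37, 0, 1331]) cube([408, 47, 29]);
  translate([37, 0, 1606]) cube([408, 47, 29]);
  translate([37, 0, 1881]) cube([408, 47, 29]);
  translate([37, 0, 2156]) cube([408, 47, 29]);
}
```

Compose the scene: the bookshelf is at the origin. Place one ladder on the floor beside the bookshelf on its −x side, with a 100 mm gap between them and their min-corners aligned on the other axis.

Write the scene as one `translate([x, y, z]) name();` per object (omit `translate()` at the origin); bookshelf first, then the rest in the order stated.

bookshelf();
translate([-582, 0, 0]) ladder();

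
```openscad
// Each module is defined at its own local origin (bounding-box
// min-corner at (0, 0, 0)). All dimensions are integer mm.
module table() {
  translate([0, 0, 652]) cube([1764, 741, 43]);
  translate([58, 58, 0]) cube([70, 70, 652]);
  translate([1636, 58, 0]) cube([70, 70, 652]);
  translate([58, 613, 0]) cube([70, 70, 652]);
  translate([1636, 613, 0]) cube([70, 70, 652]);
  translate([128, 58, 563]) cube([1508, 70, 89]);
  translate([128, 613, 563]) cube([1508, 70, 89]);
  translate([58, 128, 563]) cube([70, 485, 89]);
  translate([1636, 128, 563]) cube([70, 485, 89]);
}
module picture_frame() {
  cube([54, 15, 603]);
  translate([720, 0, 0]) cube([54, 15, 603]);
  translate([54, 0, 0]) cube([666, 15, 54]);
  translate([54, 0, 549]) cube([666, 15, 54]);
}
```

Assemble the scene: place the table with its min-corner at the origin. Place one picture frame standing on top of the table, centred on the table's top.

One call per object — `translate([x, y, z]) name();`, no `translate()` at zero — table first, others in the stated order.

table();
translate([495, 363, 695]) picture_frame();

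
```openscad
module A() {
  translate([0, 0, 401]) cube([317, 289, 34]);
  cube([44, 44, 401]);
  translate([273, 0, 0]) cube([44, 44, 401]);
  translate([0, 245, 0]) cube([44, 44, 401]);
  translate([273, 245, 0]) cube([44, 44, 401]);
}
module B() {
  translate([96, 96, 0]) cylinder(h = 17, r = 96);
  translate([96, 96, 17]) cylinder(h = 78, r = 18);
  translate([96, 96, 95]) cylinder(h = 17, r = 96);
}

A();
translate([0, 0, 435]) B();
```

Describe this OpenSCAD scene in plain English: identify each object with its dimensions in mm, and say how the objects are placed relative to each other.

A is a simple wooden stool: a rectangular seat 317 mm (x) by 289 mm (y), 34 mm thick, top face at z = 435 mm, on four square legs, each 44×44 mm in cross-section. The legs rest on z = 0, each flush with a corner of the seat.

B is a spool: two coaxial disc flanges of radius 96 mm and thickness 17 mm, joined by a core cylinder of radius 18 mm and height 78 mm. The lower flange rests on z = 0 and the three cylinders share a vertical axis.

The spool is on top of the stool.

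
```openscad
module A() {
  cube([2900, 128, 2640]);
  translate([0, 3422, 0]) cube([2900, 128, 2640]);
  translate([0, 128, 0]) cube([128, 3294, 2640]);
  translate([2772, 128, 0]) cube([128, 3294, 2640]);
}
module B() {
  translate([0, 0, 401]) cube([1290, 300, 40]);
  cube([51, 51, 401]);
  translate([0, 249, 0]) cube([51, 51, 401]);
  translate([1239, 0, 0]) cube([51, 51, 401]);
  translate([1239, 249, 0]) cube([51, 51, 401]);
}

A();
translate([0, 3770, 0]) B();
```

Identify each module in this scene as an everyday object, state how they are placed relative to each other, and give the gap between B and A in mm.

The bench's nearest face is 220 mm from the house frame's +y face.

A is a house frame. B is a bench. The bench is on the floor beside the house frame on its +y side. The gap between the bench and the house frame is 220 mm.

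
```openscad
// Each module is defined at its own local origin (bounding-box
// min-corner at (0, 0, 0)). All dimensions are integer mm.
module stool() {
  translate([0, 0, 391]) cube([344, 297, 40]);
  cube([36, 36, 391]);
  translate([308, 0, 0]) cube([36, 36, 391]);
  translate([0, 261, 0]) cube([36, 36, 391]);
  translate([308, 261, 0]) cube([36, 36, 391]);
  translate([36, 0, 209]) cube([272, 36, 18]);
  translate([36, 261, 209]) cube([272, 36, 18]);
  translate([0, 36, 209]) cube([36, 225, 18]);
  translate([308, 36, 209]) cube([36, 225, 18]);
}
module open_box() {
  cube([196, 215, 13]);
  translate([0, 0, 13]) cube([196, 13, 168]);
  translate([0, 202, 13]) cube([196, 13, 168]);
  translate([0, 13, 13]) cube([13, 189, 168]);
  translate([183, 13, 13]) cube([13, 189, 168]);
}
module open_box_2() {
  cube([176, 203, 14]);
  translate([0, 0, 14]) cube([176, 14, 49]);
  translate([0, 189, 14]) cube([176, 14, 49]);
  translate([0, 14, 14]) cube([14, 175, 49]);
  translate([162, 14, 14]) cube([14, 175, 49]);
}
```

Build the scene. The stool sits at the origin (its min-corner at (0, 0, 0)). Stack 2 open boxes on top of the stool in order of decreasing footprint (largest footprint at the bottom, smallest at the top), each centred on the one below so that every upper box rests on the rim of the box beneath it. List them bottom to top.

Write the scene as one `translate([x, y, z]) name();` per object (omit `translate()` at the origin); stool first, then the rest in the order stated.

stool();
translate([74, 41, 431]) open_box();
translate([84, 47, 612]) open_box_2();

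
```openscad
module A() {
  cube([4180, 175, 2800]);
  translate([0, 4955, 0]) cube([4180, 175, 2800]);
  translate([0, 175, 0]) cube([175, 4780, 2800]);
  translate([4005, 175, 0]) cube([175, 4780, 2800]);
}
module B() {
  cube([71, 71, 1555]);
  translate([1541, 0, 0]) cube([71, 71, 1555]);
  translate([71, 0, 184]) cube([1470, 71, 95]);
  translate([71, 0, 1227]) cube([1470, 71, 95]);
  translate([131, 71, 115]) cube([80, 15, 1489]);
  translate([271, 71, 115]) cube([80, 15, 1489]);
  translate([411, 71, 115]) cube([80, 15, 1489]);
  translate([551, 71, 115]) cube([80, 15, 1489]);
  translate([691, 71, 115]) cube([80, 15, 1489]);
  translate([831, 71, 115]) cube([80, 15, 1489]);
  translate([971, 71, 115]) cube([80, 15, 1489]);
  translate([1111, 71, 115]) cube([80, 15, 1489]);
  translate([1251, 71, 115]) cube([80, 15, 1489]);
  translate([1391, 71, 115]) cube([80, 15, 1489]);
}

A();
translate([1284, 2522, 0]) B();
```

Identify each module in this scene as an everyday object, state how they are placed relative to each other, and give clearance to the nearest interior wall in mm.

A is a house frame. B is a fence section. The fence section sits inside the house frame, centred. The clearance to the nearest interior wall is 1109 mm.

Clearances: x = 1109, y = 2347; minimum 1109 mm.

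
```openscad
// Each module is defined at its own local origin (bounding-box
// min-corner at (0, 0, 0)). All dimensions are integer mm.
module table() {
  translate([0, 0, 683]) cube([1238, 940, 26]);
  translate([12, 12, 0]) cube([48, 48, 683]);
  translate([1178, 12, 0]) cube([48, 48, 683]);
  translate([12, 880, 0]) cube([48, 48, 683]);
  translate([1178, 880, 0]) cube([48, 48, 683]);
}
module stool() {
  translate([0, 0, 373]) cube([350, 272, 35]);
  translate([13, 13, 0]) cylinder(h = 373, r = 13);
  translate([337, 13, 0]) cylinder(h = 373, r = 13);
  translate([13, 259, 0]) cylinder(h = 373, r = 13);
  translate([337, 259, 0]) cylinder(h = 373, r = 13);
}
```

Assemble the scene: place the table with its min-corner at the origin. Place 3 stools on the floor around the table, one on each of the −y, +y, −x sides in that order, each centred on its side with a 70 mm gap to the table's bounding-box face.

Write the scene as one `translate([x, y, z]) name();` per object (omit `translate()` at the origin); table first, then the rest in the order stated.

table();
translate([444, -342, 0]) stool();
translate([444, 1010, 0]) stool();
translate([-420, 334, 0]) stool();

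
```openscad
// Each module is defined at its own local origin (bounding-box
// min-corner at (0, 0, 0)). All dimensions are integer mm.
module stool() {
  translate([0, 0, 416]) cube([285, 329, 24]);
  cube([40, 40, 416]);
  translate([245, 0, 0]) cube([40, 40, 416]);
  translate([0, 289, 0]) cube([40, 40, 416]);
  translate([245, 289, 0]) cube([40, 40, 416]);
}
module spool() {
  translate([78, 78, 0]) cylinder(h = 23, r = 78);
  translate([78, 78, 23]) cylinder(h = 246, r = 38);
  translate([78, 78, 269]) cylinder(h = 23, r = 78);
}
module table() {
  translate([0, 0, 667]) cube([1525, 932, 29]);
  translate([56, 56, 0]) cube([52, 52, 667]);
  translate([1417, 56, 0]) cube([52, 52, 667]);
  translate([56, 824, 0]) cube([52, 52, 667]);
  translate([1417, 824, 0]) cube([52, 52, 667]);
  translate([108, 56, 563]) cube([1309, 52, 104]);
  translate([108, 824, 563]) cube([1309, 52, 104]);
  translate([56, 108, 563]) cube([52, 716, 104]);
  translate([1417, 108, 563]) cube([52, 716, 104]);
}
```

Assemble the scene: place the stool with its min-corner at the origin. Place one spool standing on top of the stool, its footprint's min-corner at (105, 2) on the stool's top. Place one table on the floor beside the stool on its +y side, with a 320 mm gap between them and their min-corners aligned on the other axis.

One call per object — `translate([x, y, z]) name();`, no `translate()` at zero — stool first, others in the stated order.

stool();
translate([105, 2, 440]) spool();
translate([0, 649, 0]) table();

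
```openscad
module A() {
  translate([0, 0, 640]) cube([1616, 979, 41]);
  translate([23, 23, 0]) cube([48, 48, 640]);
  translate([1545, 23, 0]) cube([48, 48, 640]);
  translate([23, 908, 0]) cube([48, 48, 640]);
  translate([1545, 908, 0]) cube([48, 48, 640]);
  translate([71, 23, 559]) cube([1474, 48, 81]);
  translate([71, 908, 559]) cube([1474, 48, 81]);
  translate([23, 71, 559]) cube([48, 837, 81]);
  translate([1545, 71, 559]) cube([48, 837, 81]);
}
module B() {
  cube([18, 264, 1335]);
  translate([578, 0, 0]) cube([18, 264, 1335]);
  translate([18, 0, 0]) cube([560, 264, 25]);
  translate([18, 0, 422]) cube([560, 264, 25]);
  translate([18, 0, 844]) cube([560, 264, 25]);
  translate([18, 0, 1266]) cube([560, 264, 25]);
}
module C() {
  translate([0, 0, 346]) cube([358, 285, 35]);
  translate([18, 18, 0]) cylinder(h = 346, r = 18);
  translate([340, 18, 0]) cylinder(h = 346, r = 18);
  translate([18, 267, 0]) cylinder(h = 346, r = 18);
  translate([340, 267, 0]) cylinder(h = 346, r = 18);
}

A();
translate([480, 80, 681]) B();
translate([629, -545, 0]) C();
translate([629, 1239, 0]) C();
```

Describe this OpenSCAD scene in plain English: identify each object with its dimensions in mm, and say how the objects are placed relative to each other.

A is a table with a 1616×979 mm rectangular top, 41 mm thick, top surface at z = 681 mm, supported by four 48×48 mm square legs, each inset 23 mm from the nearest pair of top edges, running from the floor. Four apron rails, 48 mm thick and 81 mm tall, run between adjacent legs with their top edges flush with the underside of the top and their outer faces flush with the legs' outer faces.

B is an open bookshelf. Two side panels, each 18 mm thick, 264 mm deep and 1335 mm tall, stand 596 mm apart (outside-to-outside). Between them sit 4 shelves, each 25 mm thick and 264 mm deep, spanning the full gap between the sides. The bottom shelf rests on the floor (its underside at z = 0) and the clear gap between one shelf's top and the next shelf's underside is 397 mm.

C is a simple wooden stool: a rectangular seat 358 mm (x) by 285 mm (y), 35 mm thick, top face at z = 381 mm, on four round legs, each 36 mm in diameter. The legs rest on z = 0, each leg's axis is inset half a diameter from the nearest pair of seat edges (so the leg's bounding box is flush with the corner).

The bookshelf is on top of the table. Two stools sit around the table at the −y, +y sides.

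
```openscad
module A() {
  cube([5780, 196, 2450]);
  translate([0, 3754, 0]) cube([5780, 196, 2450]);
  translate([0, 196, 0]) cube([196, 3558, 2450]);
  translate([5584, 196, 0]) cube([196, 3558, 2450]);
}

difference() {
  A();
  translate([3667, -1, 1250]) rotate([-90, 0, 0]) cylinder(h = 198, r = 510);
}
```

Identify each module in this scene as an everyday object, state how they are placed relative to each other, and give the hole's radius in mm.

The subtracted cylinder has r = 510 mm.

A is a house frame. The house frame has a circular hole through its front wall. The hole's radius is 510 mm.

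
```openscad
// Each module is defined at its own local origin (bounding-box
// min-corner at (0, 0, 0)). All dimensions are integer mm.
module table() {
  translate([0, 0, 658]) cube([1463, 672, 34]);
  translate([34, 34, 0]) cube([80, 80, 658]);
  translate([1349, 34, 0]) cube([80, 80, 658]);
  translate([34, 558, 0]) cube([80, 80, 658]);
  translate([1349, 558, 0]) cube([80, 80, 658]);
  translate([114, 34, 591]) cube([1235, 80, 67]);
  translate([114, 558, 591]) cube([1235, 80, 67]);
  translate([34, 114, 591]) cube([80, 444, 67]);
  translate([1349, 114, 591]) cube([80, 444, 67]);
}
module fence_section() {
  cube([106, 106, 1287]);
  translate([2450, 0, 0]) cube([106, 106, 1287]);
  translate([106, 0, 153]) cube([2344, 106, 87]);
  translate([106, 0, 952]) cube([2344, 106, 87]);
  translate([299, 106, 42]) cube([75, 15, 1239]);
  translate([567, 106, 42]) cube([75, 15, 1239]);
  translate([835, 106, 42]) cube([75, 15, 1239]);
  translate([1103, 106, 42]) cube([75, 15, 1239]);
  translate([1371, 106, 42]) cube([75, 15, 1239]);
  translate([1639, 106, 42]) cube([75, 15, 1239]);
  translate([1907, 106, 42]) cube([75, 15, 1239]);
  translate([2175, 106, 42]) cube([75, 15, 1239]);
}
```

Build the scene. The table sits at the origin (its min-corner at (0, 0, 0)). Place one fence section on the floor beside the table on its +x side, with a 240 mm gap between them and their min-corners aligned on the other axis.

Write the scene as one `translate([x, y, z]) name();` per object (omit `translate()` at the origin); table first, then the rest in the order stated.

table();
translate([1703, 0, 0]) fence_section();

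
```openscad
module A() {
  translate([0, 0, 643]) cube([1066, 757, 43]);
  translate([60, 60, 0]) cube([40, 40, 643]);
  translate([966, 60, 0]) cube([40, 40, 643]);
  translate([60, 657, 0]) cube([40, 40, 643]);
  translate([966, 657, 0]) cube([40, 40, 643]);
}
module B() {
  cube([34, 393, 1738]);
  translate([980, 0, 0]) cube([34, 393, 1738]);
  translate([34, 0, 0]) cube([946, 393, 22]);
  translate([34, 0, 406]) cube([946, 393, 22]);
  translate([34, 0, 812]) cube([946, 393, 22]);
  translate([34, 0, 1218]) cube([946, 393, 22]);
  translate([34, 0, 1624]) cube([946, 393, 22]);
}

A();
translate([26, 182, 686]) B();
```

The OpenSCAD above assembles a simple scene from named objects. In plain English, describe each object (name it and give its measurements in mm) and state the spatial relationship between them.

A is a table with a 1066×757 mm rectangular top, 43 mm thick, top surface at z = 686 mm, supported by four 40×40 mm square legs, each inset 60 mm from the nearest pair of top edges, running from the floor.

B is a bookshelf 1014 mm wide overall, 393 mm deep and 1738 mm tall. The two sides are 34 mm thick vertical panels. 5 horizontal shelves of 22 mm thickness span between the inner faces of the sides; the lowest shelf sits on the floor and shelves are stacked with a clear vertical gap of 384 mm between each pair.

The bookshelf is on top of the table, centred.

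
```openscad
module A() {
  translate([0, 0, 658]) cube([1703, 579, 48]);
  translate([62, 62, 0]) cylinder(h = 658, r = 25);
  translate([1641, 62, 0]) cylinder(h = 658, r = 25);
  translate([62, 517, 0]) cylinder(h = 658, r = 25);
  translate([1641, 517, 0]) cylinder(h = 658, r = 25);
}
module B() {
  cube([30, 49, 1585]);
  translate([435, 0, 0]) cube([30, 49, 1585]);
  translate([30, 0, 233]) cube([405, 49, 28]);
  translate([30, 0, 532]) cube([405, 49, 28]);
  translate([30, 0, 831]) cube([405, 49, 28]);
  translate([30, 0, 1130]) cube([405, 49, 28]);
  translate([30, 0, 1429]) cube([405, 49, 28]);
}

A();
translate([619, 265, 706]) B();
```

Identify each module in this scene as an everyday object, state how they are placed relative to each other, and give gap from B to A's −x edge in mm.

A is a table. B is a ladder. The ladder is on top of the table, centred. The gap from the ladder to the table's −x edge is 619 mm.

The ladder's min-x is at 619; the table's min-x is 0; gap = 619 mm.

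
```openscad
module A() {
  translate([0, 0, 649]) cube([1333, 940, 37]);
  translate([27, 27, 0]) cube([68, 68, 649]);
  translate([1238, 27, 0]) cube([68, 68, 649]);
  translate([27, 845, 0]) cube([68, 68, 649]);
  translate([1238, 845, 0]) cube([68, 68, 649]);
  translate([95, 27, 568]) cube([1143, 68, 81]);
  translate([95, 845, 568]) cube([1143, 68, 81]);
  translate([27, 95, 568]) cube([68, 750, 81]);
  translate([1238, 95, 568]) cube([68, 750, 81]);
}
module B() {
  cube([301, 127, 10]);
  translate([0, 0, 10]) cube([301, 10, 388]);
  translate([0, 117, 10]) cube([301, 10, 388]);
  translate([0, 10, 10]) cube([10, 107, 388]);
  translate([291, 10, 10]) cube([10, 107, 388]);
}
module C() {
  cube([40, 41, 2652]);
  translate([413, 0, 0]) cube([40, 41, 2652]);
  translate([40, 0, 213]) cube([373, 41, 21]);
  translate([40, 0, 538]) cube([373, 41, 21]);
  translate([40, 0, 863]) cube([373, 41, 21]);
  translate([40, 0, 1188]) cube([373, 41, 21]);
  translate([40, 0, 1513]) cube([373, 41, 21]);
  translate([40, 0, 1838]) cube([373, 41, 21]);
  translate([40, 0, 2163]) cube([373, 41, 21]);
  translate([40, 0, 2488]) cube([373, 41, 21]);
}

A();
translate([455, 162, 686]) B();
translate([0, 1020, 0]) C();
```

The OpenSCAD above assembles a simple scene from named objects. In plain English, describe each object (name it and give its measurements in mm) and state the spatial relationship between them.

A is a table: top 1333 mm (x) × 940 mm (y), 37 mm thick, upper face at z = 686 mm, on four 68×68 mm square legs, each inset 27 mm from the nearest pair of top edges, running from z = 0 to the bottom of the top. Four apron rails, 68 mm thick and 81 mm tall, run between adjacent legs with their top edges flush with the underside of the top and their outer faces flush with the legs' outer faces.

B is an open storage box with external size 301×127×398 mm and wall thickness 10 mm (the base is also 10 mm thick). The base covers the whole footprint; the four walls stand on the base, with the y-facing walls full-width and the x-facing walls fitting between their inner faces.

C is a straight ladder. Two 40×41 mm vertical rails, 2652 mm tall, stand 453 mm apart (outside-to-outside) with their front faces coplanar on the −y side. 8 rungs, each 41 mm deep and 21 mm tall, span between the inner faces of the rails, front faces flush with the rails. The lowest rung's underside is at z = 213 mm and rungs are spaced 325 mm apart (underside to underside).

The open box is on top of the table. The ladder is on the floor beside the table on its +y side.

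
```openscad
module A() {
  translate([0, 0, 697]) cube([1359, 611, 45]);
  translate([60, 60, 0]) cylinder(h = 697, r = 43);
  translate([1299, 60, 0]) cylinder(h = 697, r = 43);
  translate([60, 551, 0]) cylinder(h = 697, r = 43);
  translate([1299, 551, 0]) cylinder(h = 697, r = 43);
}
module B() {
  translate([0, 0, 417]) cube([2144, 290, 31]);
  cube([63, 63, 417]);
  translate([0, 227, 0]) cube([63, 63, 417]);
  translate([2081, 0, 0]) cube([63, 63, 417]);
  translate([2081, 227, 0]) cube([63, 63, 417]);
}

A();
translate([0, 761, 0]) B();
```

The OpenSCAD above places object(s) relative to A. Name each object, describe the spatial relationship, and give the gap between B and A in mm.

A is a table. B is a bench. The bench is on the floor beside the table on its +y side. The gap between the bench and the table is 150 mm.

The bench's nearest face is 150 mm from the table's +y face.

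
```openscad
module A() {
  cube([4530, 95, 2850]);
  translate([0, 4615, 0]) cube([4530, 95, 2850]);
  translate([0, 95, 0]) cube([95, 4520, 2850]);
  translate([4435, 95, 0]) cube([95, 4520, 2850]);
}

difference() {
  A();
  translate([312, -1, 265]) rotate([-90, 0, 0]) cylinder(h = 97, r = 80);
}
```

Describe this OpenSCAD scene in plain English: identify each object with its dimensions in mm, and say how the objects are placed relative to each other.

A is a box-shaped house frame (walls only): outside footprint 4530×4710 mm, wall height 2850 mm, wall thickness 95 mm. The two y-facing walls run the full x-width; the two x-facing walls fit between the inner faces of the y-facing walls.

The house frame has a circular hole of radius 80 mm through its front wall, centred at (x = 312, z = 265).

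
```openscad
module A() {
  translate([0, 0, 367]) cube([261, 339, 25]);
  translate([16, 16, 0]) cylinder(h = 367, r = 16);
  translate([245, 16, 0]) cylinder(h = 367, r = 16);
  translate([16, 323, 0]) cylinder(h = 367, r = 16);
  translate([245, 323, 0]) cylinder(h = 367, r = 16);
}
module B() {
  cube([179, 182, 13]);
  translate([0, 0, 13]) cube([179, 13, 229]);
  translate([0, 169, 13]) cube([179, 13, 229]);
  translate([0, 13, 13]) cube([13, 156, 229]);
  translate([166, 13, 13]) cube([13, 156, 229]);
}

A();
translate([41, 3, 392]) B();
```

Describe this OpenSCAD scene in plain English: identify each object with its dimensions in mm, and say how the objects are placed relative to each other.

A is a four-legged stool. The seat is a 261×339×25 mm slab whose top surface is at z = 392 mm; four round legs, each 32 mm in diameter, run from the floor (z = 0) to the underside of the seat, each leg's axis is inset half a diameter from the nearest pair of seat edges (so the leg's bounding box is flush with the corner).

B is an open storage box with external size 179×182×242 mm and wall thickness 13 mm (the base is also 13 mm thick). The base covers the whole footprint; the four walls stand on the base, with the y-facing walls full-width and the x-facing walls fitting between their inner faces.

The open box is on top of the stool.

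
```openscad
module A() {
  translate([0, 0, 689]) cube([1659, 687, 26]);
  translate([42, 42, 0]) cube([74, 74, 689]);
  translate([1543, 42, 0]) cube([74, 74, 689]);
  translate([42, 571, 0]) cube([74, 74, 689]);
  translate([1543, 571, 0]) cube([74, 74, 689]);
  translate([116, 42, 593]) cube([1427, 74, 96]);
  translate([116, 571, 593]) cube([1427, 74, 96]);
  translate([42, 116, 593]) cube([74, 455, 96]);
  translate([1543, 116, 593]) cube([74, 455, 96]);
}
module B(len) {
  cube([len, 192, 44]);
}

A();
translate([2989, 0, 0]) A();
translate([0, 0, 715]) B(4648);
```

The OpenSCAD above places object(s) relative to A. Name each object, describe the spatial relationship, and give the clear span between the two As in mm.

A is a table. B is a beam. A beam spans the tops of two tables. The clear span between the two tables is 1330 mm.

Second table starts at x = 2989; first ends at x = 1659; clear span = 2989 − 1659 = 1330 mm.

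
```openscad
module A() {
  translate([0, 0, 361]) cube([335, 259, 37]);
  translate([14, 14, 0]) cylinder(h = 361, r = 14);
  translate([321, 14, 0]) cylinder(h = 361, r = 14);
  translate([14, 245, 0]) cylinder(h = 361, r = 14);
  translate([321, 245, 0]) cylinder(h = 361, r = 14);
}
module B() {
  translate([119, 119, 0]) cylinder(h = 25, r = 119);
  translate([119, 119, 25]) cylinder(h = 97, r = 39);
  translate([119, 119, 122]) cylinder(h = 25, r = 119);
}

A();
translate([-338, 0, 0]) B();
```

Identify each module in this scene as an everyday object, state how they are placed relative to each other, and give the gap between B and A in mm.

A is a stool. B is a spool. The spool is on the floor beside the stool on its −x side. The gap between the spool and the stool is 100 mm.

The spool's nearest face is 100 mm from the stool's −x face.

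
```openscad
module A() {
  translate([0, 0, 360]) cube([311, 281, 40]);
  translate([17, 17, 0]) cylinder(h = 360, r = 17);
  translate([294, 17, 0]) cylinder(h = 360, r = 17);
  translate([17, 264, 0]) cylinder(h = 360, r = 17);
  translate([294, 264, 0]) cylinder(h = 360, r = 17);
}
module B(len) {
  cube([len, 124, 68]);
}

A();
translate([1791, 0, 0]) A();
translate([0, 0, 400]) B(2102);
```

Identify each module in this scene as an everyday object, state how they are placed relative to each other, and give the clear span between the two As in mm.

A is a stool. B is a beam. A beam spans the tops of two stools. The clear span between the two stools is 1480 mm.

Second stool starts at x = 1791; first ends at x = 311; clear span = 1791 − 311 = 1480 mm.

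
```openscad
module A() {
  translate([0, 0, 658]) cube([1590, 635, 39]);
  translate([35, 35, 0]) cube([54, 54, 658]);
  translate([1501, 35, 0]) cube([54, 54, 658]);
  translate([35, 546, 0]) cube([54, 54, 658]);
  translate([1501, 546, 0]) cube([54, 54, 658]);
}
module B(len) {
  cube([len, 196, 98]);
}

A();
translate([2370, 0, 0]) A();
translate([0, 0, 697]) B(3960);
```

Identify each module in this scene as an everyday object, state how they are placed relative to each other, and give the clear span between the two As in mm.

A is a table. B is a beam. A beam spans the tops of two tables. The clear span between the two tables is 780 mm.

Second table starts at x = 2370; first ends at x = 1590; clear span = 2370 − 1590 = 780 mm.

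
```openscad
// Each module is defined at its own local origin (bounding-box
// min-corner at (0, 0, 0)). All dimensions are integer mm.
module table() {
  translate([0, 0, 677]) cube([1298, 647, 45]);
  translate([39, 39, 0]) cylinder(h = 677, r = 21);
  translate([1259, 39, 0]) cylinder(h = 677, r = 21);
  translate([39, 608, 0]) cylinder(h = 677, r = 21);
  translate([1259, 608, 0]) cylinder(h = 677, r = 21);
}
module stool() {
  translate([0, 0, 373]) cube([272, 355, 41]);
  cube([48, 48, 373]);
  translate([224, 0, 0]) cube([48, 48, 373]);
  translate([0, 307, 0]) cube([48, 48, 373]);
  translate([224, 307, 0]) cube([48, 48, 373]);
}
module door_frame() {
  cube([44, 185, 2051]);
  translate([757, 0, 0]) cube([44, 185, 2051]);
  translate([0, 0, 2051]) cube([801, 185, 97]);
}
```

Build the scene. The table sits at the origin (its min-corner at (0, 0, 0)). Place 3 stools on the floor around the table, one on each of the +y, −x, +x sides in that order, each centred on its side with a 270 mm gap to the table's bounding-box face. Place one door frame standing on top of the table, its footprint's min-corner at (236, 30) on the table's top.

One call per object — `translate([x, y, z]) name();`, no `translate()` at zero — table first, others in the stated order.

table();
translate([513, 917, 0]) stool();
translate([-542, 146, 0]) stool();
translate([1568, 146, 0]) stool();
translate([236, 30, 722]) door_frame();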